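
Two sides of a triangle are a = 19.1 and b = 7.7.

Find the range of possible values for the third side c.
Triangle inequality: |a − b| < c < a + b
|a − b| = |19.1 − 7.7| = 11.4
a + b = 19.1 + 7.7 = 26.8

11.4 < c < 26.8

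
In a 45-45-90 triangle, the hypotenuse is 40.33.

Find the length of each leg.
In a 45-45-90 triangle hypotenuse = leg·√2, so leg = hypotenuse/√2.
Leg = 40.33/√2 ≈ 40.33/1.41421 ≈ 28.5176

Each leg = 28.52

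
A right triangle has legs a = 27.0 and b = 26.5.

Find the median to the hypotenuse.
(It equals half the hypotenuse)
Hypotenuse c = √(a² + b²) = √(729 + 702.25) = √1431.25 ≈ 37.8319
Median to hypotenuse = c/2 ≈ 37.8319/2 ≈ 18.9159

Median = 18.92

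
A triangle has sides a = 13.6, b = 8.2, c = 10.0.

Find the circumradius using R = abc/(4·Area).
First find the area with Heron's formula.
s = (13.6 + 8.2 + 10.0)/2 = 15.9
Area = √(s(s−a)(s−b)(s−c)) = √(15.9·2.3·7.7·5.9) ≈ √1661.38 ≈ 40.76
abc = 13.6·8.2·10.0 = 1115.2
R = abc/(4·Area) ≈ 1115.2/(4·40.76) = 1115.2/163.04 ≈ 6.84004

R = 6.84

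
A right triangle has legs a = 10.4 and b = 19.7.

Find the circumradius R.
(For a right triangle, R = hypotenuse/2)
Hypotenuse c = √(a² + b²) = √(108.16 + 388.09) = √496.25 ≈ 22.2767
R = c/2 ≈ 22.2767/2 ≈ 11.1383

R = 11.14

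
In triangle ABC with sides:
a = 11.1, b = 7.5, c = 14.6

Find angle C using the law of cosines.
c² = a² + b² − 2ab·cos(C)  ⇒  cos(C) = (a² + b² − c²)/(2ab)
cos(C) = (11.1² + 7.5² − 14.6²)/(2·11.1·7.5) = (123.21 + 56.25 − 213.16)/166.5 = -33.7/166.5 ≈ -0.202402
C = arccos(-0.202402) ≈ 101.677°

C = 101.7°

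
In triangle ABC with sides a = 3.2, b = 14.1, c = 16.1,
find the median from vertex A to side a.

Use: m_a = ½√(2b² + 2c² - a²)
m_a = ½√(2·14.1² + 2·16.1² − 3.2²) = ½√(2·198.81 + 2·259.21 − 10.24) = ½√(397.62 + 518.42 − 10.24) = ½√905.8
√905.8 ≈ 30.0965, so m_a ≈ 15.0483

m_a = 15.05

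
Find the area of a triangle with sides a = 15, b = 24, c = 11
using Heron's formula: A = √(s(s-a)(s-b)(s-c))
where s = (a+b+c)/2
s = (15 + 24 + 11)/2 = 50/2 = 25
s − a = 10, s − b = 1, s − c = 14
s(s−a)(s−b)(s−c) = 25·10·1·14 = 3500
Area = √3500 ≈ 59.1608

s = 25.0, Area = 59.16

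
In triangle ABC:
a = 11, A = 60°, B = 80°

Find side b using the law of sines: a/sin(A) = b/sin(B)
a/sin(A) = b/sin(B)  ⇒  b = a·sin(B)/sin(A) = 11·sin(80°)/sin(60°)
sin(80°) ≈ 0.984808, sin(60°) ≈ 0.866025
b ≈ 11·0.984808/0.866025 ≈ 10.8329/0.866025 ≈ 12.5087

b = 12.51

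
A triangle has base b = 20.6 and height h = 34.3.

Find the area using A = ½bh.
A = ½·b·h = ½·20.6·34.3 = ½·706.58 = 353.29

Area = 353.29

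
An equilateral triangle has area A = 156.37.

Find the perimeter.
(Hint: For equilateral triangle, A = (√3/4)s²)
A = (√3/4)s²  ⇒  s² = 4A/√3 = 4·156.37/√3 = 625.48/1.73205 ≈ 361.121
s ≈ √361.121 ≈ 19.0032
Perimeter = 3s ≈ 3·19.0032 ≈ 57.0096

Perimeter = 57.01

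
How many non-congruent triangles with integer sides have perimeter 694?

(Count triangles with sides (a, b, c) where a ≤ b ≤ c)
Let a ≤ b ≤ c with a + b + c = 694. The only binding inequality is a + b > c, i.e. 694 − c > c, so c < 694/2; and c ≥ 694/3 since c is the largest side.
So 232 ≤ c ≤ 346. For each c, b runs from ⌈(694 − c)/2⌉ up to c (then a = 694 − b − c satisfies 1 ≤ a ≤ b automatically), giving c − ⌈(694 − c)/2⌉ + 1 choices.
Summing over c: 2 + 3 + 5 + 6 + … + 171 + 173  (115 terms, c = 232, …, 346) = 10034
Check (closed form: nearest integer to p²/48 for even p, (p+3)²/48 for odd p): 694²/48 = 481636/48 ≈ 10034.08 → 10034

10034 triangles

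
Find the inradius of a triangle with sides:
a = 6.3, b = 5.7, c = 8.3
r = Area/s where s is the semi-perimeter.
s = (6.3 + 5.7 + 8.3)/2 = 20.3/2 = 10.15
Area = √(s(s−a)(s−b)(s−c)) = √(10.15·3.85·4.45·1.85) ≈ √321.706 ≈ 17.9362
r ≈ 17.9362/10.15 ≈ 1.76711

r = 1.767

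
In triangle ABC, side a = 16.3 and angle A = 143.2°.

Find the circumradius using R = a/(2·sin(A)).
R = a/(2·sin(A)) = 16.3/(2·sin(143.2°))
sin(143.2°) ≈ 0.599024
R ≈ 16.3/(2·0.599024) = 16.3/1.19805 ≈ 13.6055

R = 13.61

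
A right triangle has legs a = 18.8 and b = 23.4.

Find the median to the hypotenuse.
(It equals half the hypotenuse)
Hypotenuse c = √(a² + b²) = √(353.44 + 547.56) = √901 ≈ 30.0167
Median to hypotenuse = c/2 ≈ 30.0167/2 ≈ 15.0083

Median = 15.01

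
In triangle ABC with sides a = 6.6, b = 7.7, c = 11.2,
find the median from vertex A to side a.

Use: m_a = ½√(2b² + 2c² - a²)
m_a = ½√(2·7.7² + 2·11.2² − 6.6²) = ½√(2·59.29 + 2·125.44 − 43.56) = ½√(118.58 + 250.88 − 43.56) = ½√325.9
√325.9 ≈ 18.0527, so m_a ≈ 9.02635

m_a = 9.026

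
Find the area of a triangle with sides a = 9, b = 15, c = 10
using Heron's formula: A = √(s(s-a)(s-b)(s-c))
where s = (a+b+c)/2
s = (9 + 15 + 10)/2 = 34/2 = 17
s − a = 8, s − b = 2, s − c = 7
s(s−a)(s−b)(s−c) = 17·8·2·7 = 1904
Area = √1904 ≈ 43.6348

s = 17.0, Area = 43.63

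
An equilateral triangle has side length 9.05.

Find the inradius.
r = Area/s with s the semi-perimeter.
Area = (√3/4)·9.05² = (√3/4)·81.9025 ≈ 0.433013·81.9025 ≈ 35.4648
s = 3·9.05/2 = 13.575
r ≈ 35.4648/13.575 ≈ 2.61251
(Equivalently r = side/(2√3) = 9.05/3.4641 ≈ 2.61251.)

r = 2.613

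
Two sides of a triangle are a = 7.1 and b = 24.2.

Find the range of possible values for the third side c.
Triangle inequality: |a − b| < c < a + b
|a − b| = |7.1 − 24.2| = 17.1
a + b = 7.1 + 24.2 = 31.3

17.1 < c < 31.3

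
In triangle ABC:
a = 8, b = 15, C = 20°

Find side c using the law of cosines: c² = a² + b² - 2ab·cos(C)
c² = 8² + 15² − 2·8·15·cos(20°)
cos(20°) ≈ 0.939693
c² ≈ 64 + 225 − 240·(0.939693) ≈ 289 − 225.526 ≈ 63.4738
c ≈ √63.4738 ≈ 7.96704

c = 7.967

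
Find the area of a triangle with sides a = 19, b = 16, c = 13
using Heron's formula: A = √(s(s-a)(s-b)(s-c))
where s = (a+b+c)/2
s = (19 + 16 + 13)/2 = 48/2 = 24
s − a = 5, s − b = 8, s − c = 11
s(s−a)(s−b)(s−c) = 24·5·8·11 = 10560
Area = √10560 ≈ 102.762

s = 24.0, Area = 102.8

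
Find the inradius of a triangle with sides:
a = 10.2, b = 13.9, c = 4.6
r = Area/s where s is the semi-perimeter.
s = (10.2 + 13.9 + 4.6)/2 = 28.7/2 = 14.35
Area = √(s(s−a)(s−b)(s−c)) = √(14.35·4.15·0.45·9.75) ≈ √261.287 ≈ 16.1644
r ≈ 16.1644/14.35 ≈ 1.12644

r = 1.126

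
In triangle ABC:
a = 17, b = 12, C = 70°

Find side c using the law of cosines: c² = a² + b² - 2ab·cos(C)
c² = 17² + 12² − 2·17·12·cos(70°)
cos(70°) ≈ 0.34202
c² ≈ 289 + 144 − 408·(0.34202) ≈ 433 − 139.544 ≈ 293.456
c ≈ √293.456 ≈ 17.1306

c = 17.13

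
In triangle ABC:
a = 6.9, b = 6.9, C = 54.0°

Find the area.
Two sides and the included angle (SAS): A = ½·a·b·sin(C) = ½·6.9·6.9·sin(54.0°)
sin(54.0°) ≈ 0.809017
A ≈ ½·47.61·0.809017 = 23.805·0.809017 ≈ 19.2586

Area = 19.26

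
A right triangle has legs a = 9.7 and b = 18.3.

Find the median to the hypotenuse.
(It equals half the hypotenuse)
Hypotenuse c = √(a² + b²) = √(94.09 + 334.89) = √428.98 ≈ 20.7118
Median to hypotenuse = c/2 ≈ 20.7118/2 ≈ 10.3559

Median = 10.36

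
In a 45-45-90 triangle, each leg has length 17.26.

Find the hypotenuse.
In a 45-45-90 triangle the sides are in ratio 1 : 1 : √2, so hypotenuse = leg·√2.
Hypotenuse = 17.26·√2 ≈ 17.26·1.41421 ≈ 24.4093

Hypotenuse = 17.26√2 = 24.41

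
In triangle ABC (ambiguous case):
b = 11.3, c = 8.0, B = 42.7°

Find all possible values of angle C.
b/sin(B) = c/sin(C)  ⇒  sin(C) = c·sin(B)/b = 8.0·sin(42.7°)/11.3
sin(42.7°) ≈ 0.67816
sin(C) ≈ 8.0·0.67816/11.3 ≈ 5.42528/11.3 ≈ 0.480113
Candidate 1: C₁ = arcsin(0.480113) ≈ 28.6928°  →  A = 180° − 42.7° − 28.6928° ≈ 108.607° > 0, valid
Candidate 2: C₂ = 180° − C₁ ≈ 151.307°  →  A = 180° − 42.7° − 151.307° ≈ -14.0072° ≤ 0, not a valid triangle

C = 28.69° (one solution)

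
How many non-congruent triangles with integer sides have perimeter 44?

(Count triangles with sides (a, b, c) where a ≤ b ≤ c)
Let a ≤ b ≤ c with a + b + c = 44. The only binding inequality is a + b > c, i.e. 44 − c > c, so c < 44/2; and c ≥ 44/3 since c is the largest side.
So 15 ≤ c ≤ 21. For each c, b runs from ⌈(44 − c)/2⌉ up to c (then a = 44 − b − c satisfies 1 ≤ a ≤ b automatically), giving c − ⌈(44 − c)/2⌉ + 1 choices.
Summing over c: 1 + 3 + 4 + 6 + 7 + 9 + 10 = 40
Check (closed form: nearest integer to p²/48 for even p, (p+3)²/48 for odd p): 44²/48 = 1936/48 ≈ 40.33 → 40

40 triangles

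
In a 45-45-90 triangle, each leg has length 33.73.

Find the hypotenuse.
In a 45-45-90 triangle the sides are in ratio 1 : 1 : √2, so hypotenuse = leg·√2.
Hypotenuse = 33.73·√2 ≈ 33.73·1.41421 ≈ 47.7014

Hypotenuse = 33.73√2 = 47.7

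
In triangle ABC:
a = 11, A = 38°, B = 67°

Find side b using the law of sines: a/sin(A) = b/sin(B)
a/sin(A) = b/sin(B)  ⇒  b = a·sin(B)/sin(A) = 11·sin(67°)/sin(38°)
sin(67°) ≈ 0.920505, sin(38°) ≈ 0.615661
b ≈ 11·0.920505/0.615661 ≈ 10.1256/0.615661 ≈ 16.4466

b = 16.45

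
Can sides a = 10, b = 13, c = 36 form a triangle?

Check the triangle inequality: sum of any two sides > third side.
a + b vs c: 10 + 13 = 23 ≤ 36  ✗
a + c vs b: 10 + 36 = 46 > 13  ✓
b + c vs a: 13 + 36 = 49 > 10  ✓

No: 10 + 13 = 23 is not > 36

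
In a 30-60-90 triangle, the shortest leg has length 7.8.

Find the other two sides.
In a 30-60-90 triangle the sides are in ratio 1 : √3 : 2 (short leg : long leg : hypotenuse).
Long leg = 7.8·√3 ≈ 7.8·1.73205 ≈ 13.51
Hypotenuse = 2·7.8 = 15.6

Long leg = 7.8√3 = 13.51, Hypotenuse = 15.6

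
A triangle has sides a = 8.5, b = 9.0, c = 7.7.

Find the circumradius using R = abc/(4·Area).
First find the area with Heron's formula.
s = (8.5 + 9.0 + 7.7)/2 = 12.6
Area = √(s(s−a)(s−b)(s−c)) = √(12.6·4.1·3.6·4.9) ≈ √911.282 ≈ 30.1875
abc = 8.5·9.0·7.7 = 589.05
R = abc/(4·Area) ≈ 589.05/(4·30.1875) = 589.05/120.75 ≈ 4.87827

R = 4.878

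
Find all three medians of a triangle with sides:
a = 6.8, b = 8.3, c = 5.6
Median formula: m_a = ½√(2b² + 2c² − a²) (and cyclically). a² = 46.24, b² = 68.89, c² = 31.36.
m_a = ½√(2·68.89 + 2·31.36 − 46.24) = ½√154.26 ≈ ½·12.4201 ≈ 6.21007
m_b = ½√(2·46.24 + 2·31.36 − 68.89) = ½√86.31 ≈ ½·9.29032 ≈ 4.64516
m_c = ½√(2·46.24 + 2·68.89 − 31.36) = ½√198.9 ≈ ½·14.1032 ≈ 7.0516

m_a = 6.21, m_b = 4.645, m_c = 7.052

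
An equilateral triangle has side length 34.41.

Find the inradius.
r = Area/s with s the semi-perimeter.
Area = (√3/4)·34.41² = (√3/4)·1184.0481 ≈ 0.433013·1184.0481 ≈ 512.708
s = 3·34.41/2 = 51.615
r ≈ 512.708/51.615 ≈ 9.93331
(Equivalently r = side/(2√3) = 34.41/3.4641 ≈ 9.93331.)

r = 9.933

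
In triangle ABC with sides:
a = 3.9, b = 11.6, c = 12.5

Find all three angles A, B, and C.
Law of cosines for each angle (a² = 15.21, b² = 134.56, c² = 156.25):
cos(A) = (b² + c² − a²)/(2bc) = (134.56 + 156.25 − 15.21)/(2·11.6·12.5) = 275.6/290 ≈ 0.950345  ⇒  A ≈ 18.1315°
cos(B) = (a² + c² − b²)/(2ac) = (15.21 + 156.25 − 134.56)/(2·3.9·12.5) = 36.9/97.5 ≈ 0.378462  ⇒  B ≈ 67.7616°
cos(C) = (a² + b² − c²)/(2ab) = (15.21 + 134.56 − 156.25)/(2·3.9·11.6) = -6.48/90.48 ≈ -0.071618  ⇒  C ≈ 94.1069°
Check: A + B + C ≈ 180°

A = 18.13°, B = 67.76°, C = 94.11°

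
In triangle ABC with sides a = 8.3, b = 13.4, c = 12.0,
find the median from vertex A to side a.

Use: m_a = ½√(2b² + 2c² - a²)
m_a = ½√(2·13.4² + 2·12.0² − 8.3²) = ½√(2·179.56 + 2·144 − 68.89) = ½√(359.12 + 288 − 68.89) = ½√578.23
√578.23 ≈ 24.0464, so m_a ≈ 12.0232

m_a = 12.02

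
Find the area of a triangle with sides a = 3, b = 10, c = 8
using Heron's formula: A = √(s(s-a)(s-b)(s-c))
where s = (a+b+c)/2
s = (3 + 10 + 8)/2 = 21/2 = 10.5
s − a = 7.5, s − b = 0.5, s − c = 2.5
s(s−a)(s−b)(s−c) = 10.5·7.5·0.5·2.5 = 98.4375
Area = √98.4375 ≈ 9.92157

s = 10.5, Area = 9.922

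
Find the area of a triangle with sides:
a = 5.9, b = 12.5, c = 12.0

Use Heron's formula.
s = (5.9 + 12.5 + 12.0)/2 = 30.4/2 = 15.2
s − a = 9.3, s − b = 2.7, s − c = 3.2
s(s−a)(s−b)(s−c) = 15.2·9.3·2.7·3.2 ≈ 1221.35
Area = √1221.35 ≈ 34.9478

Area = 34.95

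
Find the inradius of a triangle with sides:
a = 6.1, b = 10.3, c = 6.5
r = Area/s where s is the semi-perimeter.
s = (6.1 + 10.3 + 6.5)/2 = 22.9/2 = 11.45
Area = √(s(s−a)(s−b)(s−c)) = √(11.45·5.35·1.15·4.95) ≈ √348.708 ≈ 18.6737
r ≈ 18.6737/11.45 ≈ 1.63089

r = 1.631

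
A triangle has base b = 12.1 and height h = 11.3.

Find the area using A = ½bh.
A = ½·b·h = ½·12.1·11.3 = ½·136.73 = 68.365

Area = 68.365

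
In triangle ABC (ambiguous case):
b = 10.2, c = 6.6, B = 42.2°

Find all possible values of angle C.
b/sin(B) = c/sin(C)  ⇒  sin(C) = c·sin(B)/b = 6.6·sin(42.2°)/10.2
sin(42.2°) ≈ 0.671721
sin(C) ≈ 6.6·0.671721/10.2 ≈ 4.43336/10.2 ≈ 0.434643
Candidate 1: C₁ = arcsin(0.434643) ≈ 25.7626°  →  A = 180° − 42.2° − 25.7626° ≈ 112.037° > 0, valid
Candidate 2: C₂ = 180° − C₁ ≈ 154.237°  →  A = 180° − 42.2° − 154.237° ≈ -16.4374° ≤ 0, not a valid triangle

C = 25.76° (one solution)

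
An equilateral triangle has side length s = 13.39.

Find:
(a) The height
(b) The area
(a) The height splits the triangle into two 30-60-90 halves: h = s·√3/2 = 13.39·1.73205/2 ≈ 23.1922/2 ≈ 11.5961
(b) Area = (√3/4)·s² = (√3/4)·13.39² = (√3/4)·179.2921 ≈ 0.433013·179.2921 ≈ 77.6358

Height = 11.6, Area = 77.64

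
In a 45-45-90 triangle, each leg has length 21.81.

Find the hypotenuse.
In a 45-45-90 triangle the sides are in ratio 1 : 1 : √2, so hypotenuse = leg·√2.
Hypotenuse = 21.81·√2 ≈ 21.81·1.41421 ≈ 30.844

Hypotenuse = 21.81√2 = 30.84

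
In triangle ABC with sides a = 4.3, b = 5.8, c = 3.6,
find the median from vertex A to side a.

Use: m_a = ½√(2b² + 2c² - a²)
m_a = ½√(2·5.8² + 2·3.6² − 4.3²) = ½√(2·33.64 + 2·12.96 − 18.49) = ½√(67.28 + 25.92 − 18.49) = ½√74.71
√74.71 ≈ 8.64349, so m_a ≈ 4.32175

m_a = 4.322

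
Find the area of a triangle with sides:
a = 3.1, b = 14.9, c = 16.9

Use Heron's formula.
s = (3.1 + 14.9 + 16.9)/2 = 34.9/2 = 17.45
s − a = 14.35, s − b = 2.55, s − c = 0.55
s(s−a)(s−b)(s−c) = 17.45·14.35·2.55·0.55 ≈ 351.197
Area = √351.197 ≈ 18.7402

Area = 18.74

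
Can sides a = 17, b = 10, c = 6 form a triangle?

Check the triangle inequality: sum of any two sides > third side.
a + b vs c: 17 + 10 = 27 > 6  ✓
a + c vs b: 17 + 6 = 23 > 10  ✓
b + c vs a: 10 + 6 = 16 ≤ 17  ✗

No: 10 + 6 = 16 is not > 17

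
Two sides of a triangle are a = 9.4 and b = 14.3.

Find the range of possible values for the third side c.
Triangle inequality: |a − b| < c < a + b
|a − b| = |9.4 − 14.3| = 4.9
a + b = 9.4 + 14.3 = 23.7

4.9 < c < 23.7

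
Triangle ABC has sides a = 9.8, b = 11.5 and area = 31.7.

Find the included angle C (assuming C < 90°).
Area = ½·a·b·sin(C)  ⇒  sin(C) = 2·Area/(a·b) = 2·31.7/(9.8·11.5) = 63.4/112.7 ≈ 0.562555
C = arcsin(0.562555) ≈ 34.2327° (taking the acute solution since C < 90°)

C = 34.23°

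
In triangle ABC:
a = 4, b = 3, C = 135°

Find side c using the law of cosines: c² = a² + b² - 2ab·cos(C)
c² = 4² + 3² − 2·4·3·cos(135°)
cos(135°) ≈ -0.707107
c² ≈ 16 + 9 − 24·(-0.707107) ≈ 25 + 16.9706 ≈ 41.9706
c ≈ √41.9706 ≈ 6.47847

c = 6.478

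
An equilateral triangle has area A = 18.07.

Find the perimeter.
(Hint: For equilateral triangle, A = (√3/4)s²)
A = (√3/4)s²  ⇒  s² = 4A/√3 = 4·18.07/√3 = 72.28/1.73205 ≈ 41.7309
s ≈ √41.7309 ≈ 6.45994
Perimeter = 3s ≈ 3·6.45994 ≈ 19.3798

Perimeter = 19.38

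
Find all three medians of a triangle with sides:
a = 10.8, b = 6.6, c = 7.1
Median formula: m_a = ½√(2b² + 2c² − a²) (and cyclically). a² = 116.64, b² = 43.56, c² = 50.41.
m_a = ½√(2·43.56 + 2·50.41 − 116.64) = ½√71.3 ≈ ½·8.44393 ≈ 4.22197
m_b = ½√(2·116.64 + 2·50.41 − 43.56) = ½√290.54 ≈ ½·17.0452 ≈ 8.52262
m_c = ½√(2·116.64 + 2·43.56 − 50.41) = ½√269.99 ≈ ½·16.4314 ≈ 8.21569

m_a = 4.222, m_b = 8.523, m_c = 8.216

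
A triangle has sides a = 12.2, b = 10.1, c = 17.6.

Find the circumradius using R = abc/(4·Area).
First find the area with Heron's formula.
s = (12.2 + 10.1 + 17.6)/2 = 19.95
Area = √(s(s−a)(s−b)(s−c)) = √(19.95·7.75·9.85·2.35) ≈ √3578.89 ≈ 59.8238
abc = 12.2·10.1·17.6 = 2168.672
R = abc/(4·Area) ≈ 2168.672/(4·59.8238) = 2168.672/239.295 ≈ 9.06274

R = 9.063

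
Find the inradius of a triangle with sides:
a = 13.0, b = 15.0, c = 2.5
r = Area/s where s is the semi-perimeter.
s = (13.0 + 15.0 + 2.5)/2 = 30.5/2 = 15.25
Area = √(s(s−a)(s−b)(s−c)) = √(15.25·2.25·0.25·12.75) ≈ √109.371 ≈ 10.4581
r ≈ 10.4581/15.25 ≈ 0.685775

r = 0.6858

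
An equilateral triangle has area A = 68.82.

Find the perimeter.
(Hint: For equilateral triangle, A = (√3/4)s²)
A = (√3/4)s²  ⇒  s² = 4A/√3 = 4·68.82/√3 = 275.28/1.73205 ≈ 158.933
s ≈ √158.933 ≈ 12.6069
Perimeter = 3s ≈ 3·12.6069 ≈ 37.8206

Perimeter = 37.82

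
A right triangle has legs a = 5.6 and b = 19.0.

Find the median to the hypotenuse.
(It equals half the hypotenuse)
Hypotenuse c = √(a² + b²) = √(31.36 + 361) = √392.36 ≈ 19.8081
Median to hypotenuse = c/2 ≈ 19.8081/2 ≈ 9.90404

Median = 9.904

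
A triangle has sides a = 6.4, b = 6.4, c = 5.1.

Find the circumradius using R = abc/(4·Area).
First find the area with Heron's formula.
s = (6.4 + 6.4 + 5.1)/2 = 8.95
Area = √(s(s−a)(s−b)(s−c)) = √(8.95·2.55·2.55·3.85) ≈ √224.06 ≈ 14.9686
abc = 6.4·6.4·5.1 = 208.896
R = abc/(4·Area) ≈ 208.896/(4·14.9686) = 208.896/59.8745 ≈ 3.4889

R = 3.489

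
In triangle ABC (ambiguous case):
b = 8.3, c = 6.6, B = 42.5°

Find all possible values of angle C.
b/sin(B) = c/sin(C)  ⇒  sin(C) = c·sin(B)/b = 6.6·sin(42.5°)/8.3
sin(42.5°) ≈ 0.67559
sin(C) ≈ 6.6·0.67559/8.3 ≈ 4.4589/8.3 ≈ 0.537216
Candidate 1: C₁ = arcsin(0.537216) ≈ 32.4943°  →  A = 180° − 42.5° − 32.4943° ≈ 105.006° > 0, valid
Candidate 2: C₂ = 180° − C₁ ≈ 147.506°  →  A = 180° − 42.5° − 147.506° ≈ -10.0057° ≤ 0, not a valid triangle

C = 32.49° (one solution)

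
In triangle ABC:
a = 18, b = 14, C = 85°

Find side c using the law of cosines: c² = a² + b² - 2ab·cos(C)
c² = 18² + 14² − 2·18·14·cos(85°)
cos(85°) ≈ 0.0871557
c² ≈ 324 + 196 − 504·(0.0871557) ≈ 520 − 43.9265 ≈ 476.074
c ≈ √476.074 ≈ 21.8191

c = 21.82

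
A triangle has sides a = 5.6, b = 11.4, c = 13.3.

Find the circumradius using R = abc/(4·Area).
First find the area with Heron's formula.
s = (5.6 + 11.4 + 13.3)/2 = 15.15
Area = √(s(s−a)(s−b)(s−c)) = √(15.15·9.55·3.75·1.85) ≈ √1003.73 ≈ 31.6818
abc = 5.6·11.4·13.3 = 849.072
R = abc/(4·Area) ≈ 849.072/(4·31.6818) = 849.072/126.727 ≈ 6.7

R = 6.7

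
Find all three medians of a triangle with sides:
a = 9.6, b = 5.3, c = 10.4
Median formula: m_a = ½√(2b² + 2c² − a²) (and cyclically). a² = 92.16, b² = 28.09, c² = 108.16.
m_a = ½√(2·28.09 + 2·108.16 − 92.16) = ½√180.34 ≈ ½·13.4291 ≈ 6.71454
m_b = ½√(2·92.16 + 2·108.16 − 28.09) = ½√372.55 ≈ ½·19.3016 ≈ 9.65078
m_c = ½√(2·92.16 + 2·28.09 − 108.16) = ½√132.34 ≈ ½·11.5039 ≈ 5.75196

m_a = 6.715, m_b = 9.651, m_c = 5.752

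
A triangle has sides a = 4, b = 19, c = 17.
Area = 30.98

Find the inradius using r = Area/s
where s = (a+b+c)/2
s = (4 + 19 + 17)/2 = 40/2 = 20
r = Area/s = 30.98/20 ≈ 1.549

r = 1.549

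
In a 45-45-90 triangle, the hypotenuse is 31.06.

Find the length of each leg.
In a 45-45-90 triangle hypotenuse = leg·√2, so leg = hypotenuse/√2.
Leg = 31.06/√2 ≈ 31.06/1.41421 ≈ 21.9627

Each leg = 21.96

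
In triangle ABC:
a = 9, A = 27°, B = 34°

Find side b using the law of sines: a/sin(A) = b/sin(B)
a/sin(A) = b/sin(B)  ⇒  b = a·sin(B)/sin(A) = 9·sin(34°)/sin(27°)
sin(34°) ≈ 0.559193, sin(27°) ≈ 0.45399
b ≈ 9·0.559193/0.45399 ≈ 5.03274/0.45399 ≈ 11.0856

b = 11.09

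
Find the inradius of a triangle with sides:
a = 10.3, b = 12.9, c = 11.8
r = Area/s where s is the semi-perimeter.
s = (10.3 + 12.9 + 11.8)/2 = 35/2 = 17.5
Area = √(s(s−a)(s−b)(s−c)) = √(17.5·7.2·4.6·5.7) ≈ √3303.72 ≈ 57.478
r ≈ 57.478/17.5 ≈ 3.28446

r = 3.284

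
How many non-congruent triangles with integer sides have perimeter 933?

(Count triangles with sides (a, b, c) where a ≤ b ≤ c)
Let a ≤ b ≤ c with a + b + c = 933. The only binding inequality is a + b > c, i.e. 933 − c > c, so c < 933/2; and c ≥ 933/3 since c is the largest side.
So 311 ≤ c ≤ 466. For each c, b runs from ⌈(933 − c)/2⌉ up to c (then a = 933 − b − c satisfies 1 ≤ a ≤ b automatically), giving c − ⌈(933 − c)/2⌉ + 1 choices.
Summing over c: 1 + 2 + 4 + 5 + … + 232 + 233  (156 terms, c = 311, …, 466) = 18252
Check (closed form: nearest integer to p²/48 for even p, (p+3)²/48 for odd p): (933+3)²/48 = 936²/48 = 876096/48 ≈ 18252.00 → 18252

18252 triangles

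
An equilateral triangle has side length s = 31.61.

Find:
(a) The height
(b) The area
(a) The height splits the triangle into two 30-60-90 halves: h = s·√3/2 = 31.61·1.73205/2 ≈ 54.7501/2 ≈ 27.3751
(b) Area = (√3/4)·s² = (√3/4)·31.61² = (√3/4)·999.1921 ≈ 0.433013·999.1921 ≈ 432.663

Height = 27.38, Area = 432.7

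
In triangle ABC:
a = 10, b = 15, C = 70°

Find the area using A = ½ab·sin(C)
A = ½·a·b·sin(C) = ½·10·15·sin(70°)
sin(70°) ≈ 0.939693
A ≈ ½·150·0.939693 = 75·0.939693 ≈ 70.4769

Area = 70.48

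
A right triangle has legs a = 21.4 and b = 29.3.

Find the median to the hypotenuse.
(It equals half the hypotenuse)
Hypotenuse c = √(a² + b²) = √(457.96 + 858.49) = √1316.45 ≈ 36.2829
Median to hypotenuse = c/2 ≈ 36.2829/2 ≈ 18.1415

Median = 18.14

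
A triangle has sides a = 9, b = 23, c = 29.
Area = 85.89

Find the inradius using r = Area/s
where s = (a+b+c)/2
s = (9 + 23 + 29)/2 = 61/2 = 30.5
r = Area/s = 85.89/30.5 ≈ 2.81607

r = 2.816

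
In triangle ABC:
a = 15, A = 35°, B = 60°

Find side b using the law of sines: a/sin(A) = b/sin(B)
a/sin(A) = b/sin(B)  ⇒  b = a·sin(B)/sin(A) = 15·sin(60°)/sin(35°)
sin(60°) ≈ 0.866025, sin(35°) ≈ 0.573576
b ≈ 15·0.866025/0.573576 ≈ 12.9904/0.573576 ≈ 22.648

b = 22.65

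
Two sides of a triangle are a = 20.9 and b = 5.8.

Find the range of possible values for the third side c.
Triangle inequality: |a − b| < c < a + b
|a − b| = |20.9 − 5.8| = 15.1
a + b = 20.9 + 5.8 = 26.7

15.1 < c < 26.7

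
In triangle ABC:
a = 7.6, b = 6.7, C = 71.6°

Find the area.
Two sides and the included angle (SAS): A = ½·a·b·sin(C) = ½·7.6·6.7·sin(71.6°)
sin(71.6°) ≈ 0.948876
A ≈ ½·50.92·0.948876 = 25.46·0.948876 ≈ 24.1584

Area = 24.16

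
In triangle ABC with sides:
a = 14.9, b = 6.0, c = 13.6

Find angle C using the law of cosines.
c² = a² + b² − 2ab·cos(C)  ⇒  cos(C) = (a² + b² − c²)/(2ab)
cos(C) = (14.9² + 6.0² − 13.6²)/(2·14.9·6.0) = (222.01 + 36 − 184.96)/178.8 = 73.05/178.8 ≈ 0.408557
C = arccos(0.408557) ≈ 65.8858°

C = 65.89°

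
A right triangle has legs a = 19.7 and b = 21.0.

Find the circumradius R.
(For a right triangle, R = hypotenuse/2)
Hypotenuse c = √(a² + b²) = √(388.09 + 441) = √829.09 ≈ 28.7939
R = c/2 ≈ 28.7939/2 ≈ 14.397

R = 14.4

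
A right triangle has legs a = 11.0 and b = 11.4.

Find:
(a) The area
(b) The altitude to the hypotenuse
(a) The legs are perpendicular, so Area = ½·a·b = ½·11.0·11.4 = ½·125.4 = 62.7
(b) Hypotenuse c = √(a² + b²) = √(121 + 129.96) = √250.96 ≈ 15.8417
    Area = ½·c·h_c  ⇒  h_c = 2·Area/c = 125.4/15.8417 ≈ 7.91581

Area = 62.7, h_c = 7.916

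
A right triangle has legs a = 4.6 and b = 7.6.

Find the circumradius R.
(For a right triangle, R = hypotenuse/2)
Hypotenuse c = √(a² + b²) = √(21.16 + 57.76) = √78.92 ≈ 8.88369
R = c/2 ≈ 8.88369/2 ≈ 4.44185

R = 4.442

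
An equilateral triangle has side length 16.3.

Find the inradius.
r = Area/s with s the semi-perimeter.
Area = (√3/4)·16.3² = (√3/4)·265.69 ≈ 0.433013·265.69 ≈ 115.047
s = 3·16.3/2 = 24.45
r ≈ 115.047/24.45 ≈ 4.7054
(Equivalently r = side/(2√3) = 16.3/3.4641 ≈ 4.7054.)

r = 4.705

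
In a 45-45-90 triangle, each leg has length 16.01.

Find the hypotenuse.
In a 45-45-90 triangle the sides are in ratio 1 : 1 : √2, so hypotenuse = leg·√2.
Hypotenuse = 16.01·√2 ≈ 16.01·1.41421 ≈ 22.6416

Hypotenuse = 16.01√2 = 22.64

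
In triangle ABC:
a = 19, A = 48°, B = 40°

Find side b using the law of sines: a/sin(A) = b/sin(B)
a/sin(A) = b/sin(B)  ⇒  b = a·sin(B)/sin(A) = 19·sin(40°)/sin(48°)
sin(40°) ≈ 0.642788, sin(48°) ≈ 0.743145
b ≈ 19·0.642788/0.743145 ≈ 12.213/0.743145 ≈ 16.4342

b = 16.43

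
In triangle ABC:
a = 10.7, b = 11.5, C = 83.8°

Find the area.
Two sides and the included angle (SAS): A = ½·a·b·sin(C) = ½·10.7·11.5·sin(83.8°)
sin(83.8°) ≈ 0.994151
A ≈ ½·123.05·0.994151 = 61.525·0.994151 ≈ 61.1651

Area = 61.17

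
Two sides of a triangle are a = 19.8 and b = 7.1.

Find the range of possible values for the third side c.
Triangle inequality: |a − b| < c < a + b
|a − b| = |19.8 − 7.1| = 12.7
a + b = 19.8 + 7.1 = 26.9

12.7 < c < 26.9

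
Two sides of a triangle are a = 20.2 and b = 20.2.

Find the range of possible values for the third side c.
Triangle inequality: |a − b| < c < a + b
|a − b| = |20.2 − 20.2| = 0
a + b = 20.2 + 20.2 = 40.4

0 < c < 40.4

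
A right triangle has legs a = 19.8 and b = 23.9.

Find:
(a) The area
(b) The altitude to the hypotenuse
(a) The legs are perpendicular, so Area = ½·a·b = ½·19.8·23.9 = ½·473.22 = 236.61
(b) Hypotenuse c = √(a² + b²) = √(392.04 + 571.21) = √963.25 ≈ 31.0363
    Area = ½·c·h_c  ⇒  h_c = 2·Area/c = 473.22/31.0363 ≈ 15.2473

Area = 236.61, h_c = 15.25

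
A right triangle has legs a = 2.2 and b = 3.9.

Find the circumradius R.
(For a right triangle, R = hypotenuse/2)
Hypotenuse c = √(a² + b²) = √(4.84 + 15.21) = √20.05 ≈ 4.47772
R = c/2 ≈ 4.47772/2 ≈ 2.23886

R = 2.239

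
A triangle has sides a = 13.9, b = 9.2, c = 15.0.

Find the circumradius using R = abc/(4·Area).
First find the area with Heron's formula.
s = (13.9 + 9.2 + 15.0)/2 = 19.05
Area = √(s(s−a)(s−b)(s−c)) = √(19.05·5.15·9.85·4.05) ≈ √3913.75 ≈ 62.56
abc = 13.9·9.2·15.0 = 1918.2
R = abc/(4·Area) ≈ 1918.2/(4·62.56) = 1918.2/250.24 ≈ 7.66544

R = 7.665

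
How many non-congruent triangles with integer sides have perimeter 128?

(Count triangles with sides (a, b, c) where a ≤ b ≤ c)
Let a ≤ b ≤ c with a + b + c = 128. The only binding inequality is a + b > c, i.e. 128 − c > c, so c < 128/2; and c ≥ 128/3 since c is the largest side.
So 43 ≤ c ≤ 63. For each c, b runs from ⌈(128 − c)/2⌉ up to c (then a = 128 − b − c satisfies 1 ≤ a ≤ b automatically), giving c − ⌈(128 − c)/2⌉ + 1 choices.
Summing over c: 1 + 3 + 4 + 6 + … + 30 + 31  (21 terms, c = 43, …, 63) = 341
Check (closed form: nearest integer to p²/48 for even p, (p+3)²/48 for odd p): 128²/48 = 16384/48 ≈ 341.33 → 341

341 triangles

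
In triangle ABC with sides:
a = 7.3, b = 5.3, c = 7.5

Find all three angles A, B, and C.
Law of cosines for each angle (a² = 53.29, b² = 28.09, c² = 56.25):
cos(A) = (b² + c² − a²)/(2bc) = (28.09 + 56.25 − 53.29)/(2·5.3·7.5) = 31.05/79.5 ≈ 0.390566  ⇒  A ≈ 67.0103°
cos(B) = (a² + c² − b²)/(2ac) = (53.29 + 56.25 − 28.09)/(2·7.3·7.5) = 81.45/109.5 ≈ 0.743836  ⇒  B ≈ 41.9408°
cos(C) = (a² + b² − c²)/(2ab) = (53.29 + 28.09 − 56.25)/(2·7.3·5.3) = 25.13/77.38 ≈ 0.324761  ⇒  C ≈ 71.0489°
Check: A + B + C ≈ 180°

A = 67.01°, B = 41.94°, C = 71.05°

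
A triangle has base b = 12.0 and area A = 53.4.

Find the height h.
A = ½·b·h  ⇒  h = 2A/b = 2·53.4/12.0 = 106.8/12.0 ≈ 8.9

h = 8.9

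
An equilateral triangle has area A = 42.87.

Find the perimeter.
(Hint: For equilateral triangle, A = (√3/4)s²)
A = (√3/4)s²  ⇒  s² = 4A/√3 = 4·42.87/√3 = 171.48/1.73205 ≈ 99.004
s ≈ √99.004 ≈ 9.95008
Perimeter = 3s ≈ 3·9.95008 ≈ 29.8502

Perimeter = 29.85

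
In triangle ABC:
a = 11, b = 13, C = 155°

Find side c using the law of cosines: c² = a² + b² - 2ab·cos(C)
c² = 11² + 13² − 2·11·13·cos(155°)
cos(155°) ≈ -0.906308
c² ≈ 121 + 169 − 286·(-0.906308) ≈ 290 + 259.204 ≈ 549.204
c ≈ √549.204 ≈ 23.4351

c = 23.44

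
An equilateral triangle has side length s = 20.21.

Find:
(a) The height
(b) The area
(a) The height splits the triangle into two 30-60-90 halves: h = s·√3/2 = 20.21·1.73205/2 ≈ 35.0047/2 ≈ 17.5024
(b) Area = (√3/4)·s² = (√3/4)·20.21² = (√3/4)·408.4441 ≈ 0.433013·408.4441 ≈ 176.861

Height = 17.5, Area = 176.9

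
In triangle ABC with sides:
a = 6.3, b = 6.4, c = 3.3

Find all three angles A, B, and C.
Law of cosines for each angle (a² = 39.69, b² = 40.96, c² = 10.89):
cos(A) = (b² + c² − a²)/(2bc) = (40.96 + 10.89 − 39.69)/(2·6.4·3.3) = 12.16/42.24 ≈ 0.287879  ⇒  A ≈ 73.269°
cos(B) = (a² + c² − b²)/(2ac) = (39.69 + 10.89 − 40.96)/(2·6.3·3.3) = 9.62/41.58 ≈ 0.231361  ⇒  B ≈ 76.6228°
cos(C) = (a² + b² − c²)/(2ab) = (39.69 + 40.96 − 10.89)/(2·6.3·6.4) = 69.76/80.64 ≈ 0.865079  ⇒  C ≈ 30.1082°
Check: A + B + C ≈ 180°

A = 73.27°, B = 76.62°, C = 30.11°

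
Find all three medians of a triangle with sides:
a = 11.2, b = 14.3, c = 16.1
Median formula: m_a = ½√(2b² + 2c² − a²) (and cyclically). a² = 125.44, b² = 204.49, c² = 259.21.
m_a = ½√(2·204.49 + 2·259.21 − 125.44) = ½√801.96 ≈ ½·28.3189 ≈ 14.1594
m_b = ½√(2·125.44 + 2·259.21 − 204.49) = ½√564.81 ≈ ½·23.7657 ≈ 11.8829
m_c = ½√(2·125.44 + 2·204.49 − 259.21) = ½√400.65 ≈ ½·20.0162 ≈ 10.0081

m_a = 14.16, m_b = 11.88, m_c = 10.01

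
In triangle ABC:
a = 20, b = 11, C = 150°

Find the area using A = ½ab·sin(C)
A = ½·a·b·sin(C) = ½·20·11·sin(150°)
sin(150°) ≈ 0.5
A ≈ ½·220·0.5 = 110·0.5 ≈ 55

Area = 55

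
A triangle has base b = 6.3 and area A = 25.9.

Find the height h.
A = ½·b·h  ⇒  h = 2A/b = 2·25.9/6.3 = 51.8/6.3 ≈ 8.22222

h = 8.222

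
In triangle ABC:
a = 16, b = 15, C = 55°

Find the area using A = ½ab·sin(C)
A = ½·a·b·sin(C) = ½·16·15·sin(55°)
sin(55°) ≈ 0.819152
A ≈ ½·240·0.819152 = 120·0.819152 ≈ 98.2982

Area = 98.3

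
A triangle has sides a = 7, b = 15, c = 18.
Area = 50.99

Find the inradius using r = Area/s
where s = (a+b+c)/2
s = (7 + 15 + 18)/2 = 40/2 = 20
r = Area/s = 50.99/20 ≈ 2.5495

r = 2.55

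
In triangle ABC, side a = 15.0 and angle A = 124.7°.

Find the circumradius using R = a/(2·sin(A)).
R = a/(2·sin(A)) = 15.0/(2·sin(124.7°))
sin(124.7°) ≈ 0.822144
R ≈ 15.0/(2·0.822144) = 15.0/1.64429 ≈ 9.12249

R = 9.122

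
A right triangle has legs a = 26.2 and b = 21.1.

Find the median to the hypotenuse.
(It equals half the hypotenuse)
Hypotenuse c = √(a² + b²) = √(686.44 + 445.21) = √1131.65 ≈ 33.64
Median to hypotenuse = c/2 ≈ 33.64/2 ≈ 16.82

Median = 16.82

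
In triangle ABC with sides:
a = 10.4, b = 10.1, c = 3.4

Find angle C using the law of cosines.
c² = a² + b² − 2ab·cos(C)  ⇒  cos(C) = (a² + b² − c²)/(2ab)
cos(C) = (10.4² + 10.1² − 3.4²)/(2·10.4·10.1) = (108.16 + 102.01 − 11.56)/210.08 = 198.61/210.08 ≈ 0.945402
C = arccos(0.945402) ≈ 19.0205°

C = 19.02°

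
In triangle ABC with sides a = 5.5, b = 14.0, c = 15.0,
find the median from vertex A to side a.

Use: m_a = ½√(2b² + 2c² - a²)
m_a = ½√(2·14.0² + 2·15.0² − 5.5²) = ½√(2·196 + 2·225 − 30.25) = ½√(392 + 450 − 30.25) = ½√811.75
√811.75 ≈ 28.4912, so m_a ≈ 14.2456

m_a = 14.25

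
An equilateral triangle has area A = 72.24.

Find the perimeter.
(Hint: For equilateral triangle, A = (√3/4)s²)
A = (√3/4)s²  ⇒  s² = 4A/√3 = 4·72.24/√3 = 288.96/1.73205 ≈ 166.831
s ≈ √166.831 ≈ 12.9163
Perimeter = 3s ≈ 3·12.9163 ≈ 38.7489

Perimeter = 38.75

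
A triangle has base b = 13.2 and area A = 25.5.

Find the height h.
A = ½·b·h  ⇒  h = 2A/b = 2·25.5/13.2 = 51/13.2 ≈ 3.86364

h = 3.864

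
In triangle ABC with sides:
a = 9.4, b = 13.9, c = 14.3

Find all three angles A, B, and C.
Law of cosines for each angle (a² = 88.36, b² = 193.21, c² = 204.49):
cos(A) = (b² + c² − a²)/(2bc) = (193.21 + 204.49 − 88.36)/(2·13.9·14.3) = 309.34/397.54 ≈ 0.778136  ⇒  A ≈ 38.9098°
cos(B) = (a² + c² − b²)/(2ac) = (88.36 + 204.49 − 193.21)/(2·9.4·14.3) = 99.64/268.84 ≈ 0.370629  ⇒  B ≈ 68.2456°
cos(C) = (a² + b² − c²)/(2ab) = (88.36 + 193.21 − 204.49)/(2·9.4·13.9) = 77.08/261.32 ≈ 0.294964  ⇒  C ≈ 72.8446°
Check: A + B + C ≈ 180°

A = 38.91°, B = 68.25°, C = 72.84°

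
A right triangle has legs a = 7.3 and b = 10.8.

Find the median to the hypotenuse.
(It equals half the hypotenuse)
Hypotenuse c = √(a² + b²) = √(53.29 + 116.64) = √169.93 ≈ 13.0357
Median to hypotenuse = c/2 ≈ 13.0357/2 ≈ 6.51786

Median = 6.518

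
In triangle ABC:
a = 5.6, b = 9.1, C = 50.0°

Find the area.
Two sides and the included angle (SAS): A = ½·a·b·sin(C) = ½·5.6·9.1·sin(50.0°)
sin(50.0°) ≈ 0.766044
A ≈ ½·50.96·0.766044 = 25.48·0.766044 ≈ 19.5188

Area = 19.52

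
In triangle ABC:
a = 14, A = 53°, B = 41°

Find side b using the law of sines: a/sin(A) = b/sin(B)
a/sin(A) = b/sin(B)  ⇒  b = a·sin(B)/sin(A) = 14·sin(41°)/sin(53°)
sin(41°) ≈ 0.656059, sin(53°) ≈ 0.798636
b ≈ 14·0.656059/0.798636 ≈ 9.18483/0.798636 ≈ 11.5006

b = 11.5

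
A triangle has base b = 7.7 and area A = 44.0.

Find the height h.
A = ½·b·h  ⇒  h = 2A/b = 2·44.0/7.7 = 88/7.7 ≈ 11.4286

h = 11.43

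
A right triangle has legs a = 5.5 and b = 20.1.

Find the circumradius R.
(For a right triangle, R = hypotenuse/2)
Hypotenuse c = √(a² + b²) = √(30.25 + 404.01) = √434.26 ≈ 20.8389
R = c/2 ≈ 20.8389/2 ≈ 10.4195

R = 10.42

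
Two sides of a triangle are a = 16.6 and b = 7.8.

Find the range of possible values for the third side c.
Triangle inequality: |a − b| < c < a + b
|a − b| = |16.6 − 7.8| = 8.8
a + b = 16.6 + 7.8 = 24.4

8.8 < c < 24.4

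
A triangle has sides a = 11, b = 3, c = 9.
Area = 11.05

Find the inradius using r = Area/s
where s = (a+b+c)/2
s = (11 + 3 + 9)/2 = 23/2 = 11.5
r = Area/s = 11.05/11.5 ≈ 0.96087

r = 0.9609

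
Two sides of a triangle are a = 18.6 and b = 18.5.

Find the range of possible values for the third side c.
Triangle inequality: |a − b| < c < a + b
|a − b| = |18.6 − 18.5| = 0.1
a + b = 18.6 + 18.5 = 37.1

0.1 < c < 37.1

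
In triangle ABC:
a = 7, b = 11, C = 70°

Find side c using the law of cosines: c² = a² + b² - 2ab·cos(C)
c² = 7² + 11² − 2·7·11·cos(70°)
cos(70°) ≈ 0.34202
c² ≈ 49 + 121 − 154·(0.34202) ≈ 170 − 52.6711 ≈ 117.329
c ≈ √117.329 ≈ 10.8318

c = 10.83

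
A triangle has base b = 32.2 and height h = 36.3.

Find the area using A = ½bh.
A = ½·b·h = ½·32.2·36.3 = ½·1168.86 = 584.43

Area = 584.43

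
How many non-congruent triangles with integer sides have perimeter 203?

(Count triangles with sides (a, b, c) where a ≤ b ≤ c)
Let a ≤ b ≤ c with a + b + c = 203. The only binding inequality is a + b > c, i.e. 203 − c > c, so c < 203/2; and c ≥ 203/3 since c is the largest side.
So 68 ≤ c ≤ 101. For each c, b runs from ⌈(203 − c)/2⌉ up to c (then a = 203 − b − c satisfies 1 ≤ a ≤ b automatically), giving c − ⌈(203 − c)/2⌉ + 1 choices.
Summing over c: 1 + 3 + 4 + 6 + … + 49 + 51  (34 terms, c = 68, …, 101) = 884
Check (closed form: nearest integer to p²/48 for even p, (p+3)²/48 for odd p): (203+3)²/48 = 206²/48 = 42436/48 ≈ 884.08 → 884

884 triangles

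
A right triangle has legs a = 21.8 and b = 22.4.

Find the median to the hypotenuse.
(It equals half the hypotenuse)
Hypotenuse c = √(a² + b²) = √(475.24 + 501.76) = √977 ≈ 31.257
Median to hypotenuse = c/2 ≈ 31.257/2 ≈ 15.6285

Median = 15.63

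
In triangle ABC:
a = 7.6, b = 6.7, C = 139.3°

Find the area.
Two sides and the included angle (SAS): A = ½·a·b·sin(C) = ½·7.6·6.7·sin(139.3°)
sin(139.3°) ≈ 0.652098
A ≈ ½·50.92·0.652098 = 25.46·0.652098 ≈ 16.6024

Area = 16.6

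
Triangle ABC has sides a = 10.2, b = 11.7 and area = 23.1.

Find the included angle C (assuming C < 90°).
Area = ½·a·b·sin(C)  ⇒  sin(C) = 2·Area/(a·b) = 2·23.1/(10.2·11.7) = 46.2/119.34 ≈ 0.387129
C = arcsin(0.387129) ≈ 22.776° (taking the acute solution since C < 90°)

C = 22.78°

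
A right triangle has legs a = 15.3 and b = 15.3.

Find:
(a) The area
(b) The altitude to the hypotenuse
(a) The legs are perpendicular, so Area = ½·a·b = ½·15.3·15.3 = ½·234.09 = 117.045
(b) Hypotenuse c = √(a² + b²) = √(234.09 + 234.09) = √468.18 ≈ 21.6375
    Area = ½·c·h_c  ⇒  h_c = 2·Area/c = 234.09/21.6375 ≈ 10.8187

Area = 117.045, h_c = 10.82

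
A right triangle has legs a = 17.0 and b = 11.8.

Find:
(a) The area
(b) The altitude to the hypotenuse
(a) The legs are perpendicular, so Area = ½·a·b = ½·17.0·11.8 = ½·200.6 = 100.3
(b) Hypotenuse c = √(a² + b²) = √(289 + 139.24) = √428.24 ≈ 20.694
    Area = ½·c·h_c  ⇒  h_c = 2·Area/c = 200.6/20.694 ≈ 9.69365

Area = 100.3, h_c = 9.694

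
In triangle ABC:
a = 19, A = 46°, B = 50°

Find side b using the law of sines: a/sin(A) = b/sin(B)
a/sin(A) = b/sin(B)  ⇒  b = a·sin(B)/sin(A) = 19·sin(50°)/sin(46°)
sin(50°) ≈ 0.766044, sin(46°) ≈ 0.71934
b ≈ 19·0.766044/0.71934 ≈ 14.5548/0.71934 ≈ 20.2336

b = 20.23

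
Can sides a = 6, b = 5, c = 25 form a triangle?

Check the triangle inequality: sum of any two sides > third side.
a + b vs c: 6 + 5 = 11 ≤ 25  ✗
a + c vs b: 6 + 25 = 31 > 5  ✓
b + c vs a: 5 + 25 = 30 > 6  ✓

No: 6 + 5 = 11 is not > 25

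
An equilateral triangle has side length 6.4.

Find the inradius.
r = Area/s with s the semi-perimeter.
Area = (√3/4)·6.4² = (√3/4)·40.96 ≈ 0.433013·40.96 ≈ 17.7362
s = 3·6.4/2 = 9.6
r ≈ 17.7362/9.6 ≈ 1.84752
(Equivalently r = side/(2√3) = 6.4/3.4641 ≈ 1.84752.)

r = 1.848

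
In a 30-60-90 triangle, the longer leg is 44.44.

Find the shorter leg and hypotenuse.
In a 30-60-90 triangle the sides are in ratio 1 : √3 : 2, so short leg = long leg/√3 and hypotenuse = 2·(short leg).
Short leg = 44.44/√3 ≈ 44.44/1.73205 ≈ 25.6574
Hypotenuse = 2·25.6574 ≈ 51.3149

Short leg = 25.66, Hypotenuse = 51.31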